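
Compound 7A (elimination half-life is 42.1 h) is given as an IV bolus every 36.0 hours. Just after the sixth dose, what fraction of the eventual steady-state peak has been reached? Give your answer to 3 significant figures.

k = ln 2 / 42.1 = 0.01646 h⁻¹
f_n = 1 − e^(−nkτ) = 1 − e^(−6 × 0.01646 × 36.0) = 1 − e^(−3.556) = 1 − 0.02854 ≈ 0.971

0.971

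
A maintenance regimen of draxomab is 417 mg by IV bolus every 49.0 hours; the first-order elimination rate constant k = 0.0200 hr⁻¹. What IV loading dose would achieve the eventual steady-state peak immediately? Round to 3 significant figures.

Accumulation ratio R = 1 / (1 − e^(−kτ)) = 1 / (1 − e^(−0.02000×49.0)) = 1 / (1 − 0.3753) = 1.601
Loading dose = maintenance dose × R = 417 × 1.601 ≈ 668 mg

668 mg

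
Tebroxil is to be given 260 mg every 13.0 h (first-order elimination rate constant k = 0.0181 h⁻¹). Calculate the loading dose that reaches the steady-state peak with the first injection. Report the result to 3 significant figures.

1240 mg

Accumulation ratio R = 1 / (1 − e^(−kτ)) = 1 / (1 − e^(−0.01810×13.0)) = 1 / (1 − 0.7903) = 4.769
Loading dose = maintenance dose × R = 260 × 4.769 ≈ 1240 mg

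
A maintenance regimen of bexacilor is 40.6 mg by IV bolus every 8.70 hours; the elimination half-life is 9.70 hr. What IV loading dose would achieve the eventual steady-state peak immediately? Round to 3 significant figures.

k = ln 2 / 9.70 = 0.07146 hr⁻¹
Accumulation ratio R = 1 / (1 − e^(−kτ)) = 1 / (1 − e^(−0.07146×8.70)) = 1 / (1 − 0.5370) = 2.160
Loading dose = maintenance dose × R = 40.6 × 2.160 ≈ 87.7 mg

87.7 mg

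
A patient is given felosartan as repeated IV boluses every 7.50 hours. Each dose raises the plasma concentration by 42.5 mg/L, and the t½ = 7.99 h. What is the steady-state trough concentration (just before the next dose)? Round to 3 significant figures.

46.4 mg/L

k = ln 2 / 7.99 = 0.08675 h⁻¹
Fraction remaining after one interval: e^(−kτ) = e^(−0.08675 × 7.50) = 0.5217
R = 1 / (1 − 0.5217) = 2.091
Css,max = 42.5 × 2.091 = 88.86 mg/L
Css,min = Css,max × e^(−kτ) = 88.86 × 0.5217 ≈ 46.4 mg/L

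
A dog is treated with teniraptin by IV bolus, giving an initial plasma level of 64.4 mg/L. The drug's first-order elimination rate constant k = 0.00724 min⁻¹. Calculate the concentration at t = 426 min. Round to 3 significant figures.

C(t) = C₀ e^(−kt) = 64.4 × e^(−0.007240 × 426) = 64.4 × e^(−3.084) = 64.4 × 0.04576 ≈ 2.95 mg/L

2.95 mg/L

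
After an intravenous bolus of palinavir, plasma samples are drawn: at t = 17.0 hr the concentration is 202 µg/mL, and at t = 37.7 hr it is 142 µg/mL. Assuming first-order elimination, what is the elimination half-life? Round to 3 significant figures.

40.7 hours

k = ln(C₁/C₂) / (t₂ − t₁) = ln(202/142) / (37.7 − 17.0)
  = 0.3524 / 20.70 = 0.01703 hr⁻¹
t½ = ln 2 / k = ln 2 / 0.01703 ≈ 40.7 hours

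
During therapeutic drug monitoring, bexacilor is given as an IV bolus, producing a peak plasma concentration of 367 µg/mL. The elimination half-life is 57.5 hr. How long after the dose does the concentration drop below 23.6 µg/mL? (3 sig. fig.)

228 hours

k = ln 2 / 57.5 = 0.01205 hr⁻¹
C(t) = C₀ e^(−kt)  ⇒  t = ln(C₀/C) / k
t = ln(367/23.6) / 0.01205 = 2.744 / 0.01205 ≈ 228 hours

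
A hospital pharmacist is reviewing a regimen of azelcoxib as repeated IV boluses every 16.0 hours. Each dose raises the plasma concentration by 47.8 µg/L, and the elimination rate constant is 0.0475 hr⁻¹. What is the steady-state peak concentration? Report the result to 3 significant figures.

Fraction remaining after one interval: e^(−kτ) = e^(−0.04750 × 16.0) = 0.4677
R = 1 / (1 − 0.4677) = 1.879
Css,max = 47.8 × 1.879 ≈ 89.8 µg/L

89.8 µg/L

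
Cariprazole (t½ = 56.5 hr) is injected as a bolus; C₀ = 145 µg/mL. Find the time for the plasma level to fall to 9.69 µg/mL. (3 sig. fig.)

221 hours

k = ln 2 / 56.5 = 0.01227 hr⁻¹
C(t) = C₀ e^(−kt)  ⇒  t = ln(C₀/C) / k
t = ln(145/9.69) / 0.01227 = 2.706 / 0.01227 ≈ 221 hours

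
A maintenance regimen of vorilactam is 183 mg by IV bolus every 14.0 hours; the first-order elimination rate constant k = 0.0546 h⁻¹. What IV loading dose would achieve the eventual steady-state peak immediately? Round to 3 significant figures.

342 mg

Accumulation ratio R = 1 / (1 − e^(−kτ)) = 1 / (1 − e^(−0.05460×14.0)) = 1 / (1 − 0.4656) = 1.871
Loading dose = maintenance dose × R = 183 × 1.871 ≈ 342 mg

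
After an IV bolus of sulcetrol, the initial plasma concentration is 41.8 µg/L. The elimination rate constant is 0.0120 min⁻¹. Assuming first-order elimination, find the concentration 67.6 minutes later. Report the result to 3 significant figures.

C(t) = C₀ e^(−kt) = 41.8 × e^(−0.01200 × 67.6) = 41.8 × e^(−0.8112) = 41.8 × 0.4443 ≈ 18.6 µg/L

18.6 µg/L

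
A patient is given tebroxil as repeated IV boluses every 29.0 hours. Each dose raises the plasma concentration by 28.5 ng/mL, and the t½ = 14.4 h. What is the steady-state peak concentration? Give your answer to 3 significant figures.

k = ln 2 / 14.4 = 0.04814 h⁻¹
Fraction remaining after one interval: e^(−kτ) = e^(−0.04814 × 29.0) = 0.2476
R = 1 / (1 − 0.2476) = 1.329
Css,max = 28.5 × 1.329 ≈ 37.9 ng/mL

37.9 ng/mL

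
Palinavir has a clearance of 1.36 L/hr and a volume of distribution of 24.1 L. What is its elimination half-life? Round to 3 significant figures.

12.3 hours

k = CL / V = 1.36 / 24.1 = 0.05643 hr⁻¹
t½ = ln 2 / k = ln 2 / 0.05643 ≈ 12.3 hours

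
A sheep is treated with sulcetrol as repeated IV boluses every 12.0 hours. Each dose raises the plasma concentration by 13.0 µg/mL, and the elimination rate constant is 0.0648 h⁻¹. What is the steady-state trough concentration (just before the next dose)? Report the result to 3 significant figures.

Fraction remaining after one interval: e^(−kτ) = e^(−0.06480 × 12.0) = 0.4595
R = 1 / (1 − 0.4595) = 1.850
Css,max = 13.0 × 1.850 = 24.05 µg/mL
Css,min = Css,max × e^(−kτ) = 24.05 × 0.4595 ≈ 11.1 µg/mL

11.1 µg/mL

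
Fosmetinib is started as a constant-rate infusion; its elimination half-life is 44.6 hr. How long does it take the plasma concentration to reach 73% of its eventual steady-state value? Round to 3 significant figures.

84.2 hours

k = ln 2 / 44.6 = 0.01554 hr⁻¹
f = 1 − e^(−kt)  ⇒  t = −ln(1 − f) / k
t = −ln(1 − 0.73) / 0.01554 = 1.309 / 0.01554 ≈ 84.2 hours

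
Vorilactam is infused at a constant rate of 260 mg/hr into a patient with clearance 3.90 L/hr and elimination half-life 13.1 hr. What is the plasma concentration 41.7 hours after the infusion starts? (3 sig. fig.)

59.3 µg/mL

Css = rate / CL = 260 / 3.90 = 66.67 µg/mL
k = ln 2 / 13.1 = 0.05291 hr⁻¹
C(t) = Css (1 − e^(−kt)) = 66.67 × (1 − e^(−2.206)) = 66.67 × 0.8899 ≈ 59.3 µg/mL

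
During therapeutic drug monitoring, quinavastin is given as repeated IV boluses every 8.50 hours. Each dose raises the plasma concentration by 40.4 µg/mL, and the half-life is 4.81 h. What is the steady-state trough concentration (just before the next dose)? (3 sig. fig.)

16.8 µg/mL

k = ln 2 / 4.81 = 0.1441 h⁻¹
Fraction remaining after one interval: e^(−kτ) = e^(−0.1441 × 8.50) = 0.2938
R = 1 / (1 − 0.2938) = 1.416
Css,max = 40.4 × 1.416 = 57.21 µg/mL
Css,min = Css,max × e^(−kτ) = 57.21 × 0.2938 ≈ 16.8 µg/mL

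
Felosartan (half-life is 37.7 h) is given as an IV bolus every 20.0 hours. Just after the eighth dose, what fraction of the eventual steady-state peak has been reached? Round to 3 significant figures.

k = ln 2 / 37.7 = 0.01839 h⁻¹
f_n = 1 − e^(−nkτ) = 1 − e^(−8 × 0.01839 × 20.0) = 1 − e^(−2.942) = 1 − 0.05277 ≈ 0.947

0.947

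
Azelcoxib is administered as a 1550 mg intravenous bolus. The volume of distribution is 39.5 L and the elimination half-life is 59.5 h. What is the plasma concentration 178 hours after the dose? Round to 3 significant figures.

4.93 mg/L

C₀ = dose / V = 1550 / 39.5 = 39.24 mg/L
k = ln 2 / 59.5 = 0.01165 h⁻¹
C(t) = C₀ e^(−kt) = 39.24 × e^(−0.01165 × 178) = 39.24 × e^(−2.074) = 39.24 × 0.1257 ≈ 4.93 mg/L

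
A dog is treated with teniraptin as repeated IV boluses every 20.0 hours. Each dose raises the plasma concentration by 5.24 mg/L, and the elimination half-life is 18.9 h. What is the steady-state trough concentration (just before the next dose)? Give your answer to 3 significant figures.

4.84 mg/L

k = ln 2 / 18.9 = 0.03667 h⁻¹
Fraction remaining after one interval: e^(−kτ) = e^(−0.03667 × 20.0) = 0.4802
R = 1 / (1 − 0.4802) = 1.924
Css,max = 5.24 × 1.924 = 10.08 mg/L
Css,min = Css,max × e^(−kτ) = 10.08 × 0.4802 ≈ 4.84 mg/L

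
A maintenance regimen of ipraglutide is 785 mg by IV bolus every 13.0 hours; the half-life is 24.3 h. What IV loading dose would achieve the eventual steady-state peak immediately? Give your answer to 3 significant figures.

k = ln 2 / 24.3 = 0.02852 h⁻¹
Accumulation ratio R = 1 / (1 − e^(−kτ)) = 1 / (1 − e^(−0.02852×13.0)) = 1 / (1 − 0.6902) = 3.228
Loading dose = maintenance dose × R = 785 × 3.228 ≈ 2530 mg

2530 mg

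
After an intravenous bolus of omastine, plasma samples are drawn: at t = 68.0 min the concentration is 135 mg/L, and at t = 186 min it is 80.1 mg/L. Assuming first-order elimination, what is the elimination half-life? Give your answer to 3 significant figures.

157 minutes

k = ln(C₁/C₂) / (t₂ − t₁) = ln(135/80.1) / (186 − 68.0)
  = 0.5220 / 118.0 = 0.004424 min⁻¹
t½ = ln 2 / k = ln 2 / 0.004424 ≈ 157 minutes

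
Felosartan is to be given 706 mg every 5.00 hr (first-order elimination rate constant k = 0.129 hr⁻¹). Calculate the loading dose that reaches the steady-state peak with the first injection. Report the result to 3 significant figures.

1490 mg

Accumulation ratio R = 1 / (1 − e^(−kτ)) = 1 / (1 − e^(−0.1290×5.00)) = 1 / (1 − 0.5247) = 2.104
Loading dose = maintenance dose × R = 706 × 2.104 ≈ 1490 mg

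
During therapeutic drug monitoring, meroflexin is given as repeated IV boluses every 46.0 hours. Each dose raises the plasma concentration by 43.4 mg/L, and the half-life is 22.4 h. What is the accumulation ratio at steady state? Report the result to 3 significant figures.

1.32

k = ln 2 / 22.4 = 0.03094 h⁻¹
Fraction remaining after one interval: e^(−kτ) = e^(−0.03094 × 46.0) = 0.2409
R = 1 / (1 − 0.2409) = 1 / 0.7591 ≈ 1.32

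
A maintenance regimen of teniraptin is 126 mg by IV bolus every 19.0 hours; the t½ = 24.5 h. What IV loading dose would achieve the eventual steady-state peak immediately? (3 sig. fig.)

303 mg

k = ln 2 / 24.5 = 0.02829 h⁻¹
Accumulation ratio R = 1 / (1 − e^(−kτ)) = 1 / (1 − e^(−0.02829×19.0)) = 1 / (1 − 0.5842) = 2.405
Loading dose = maintenance dose × R = 126 × 2.405 ≈ 303 mg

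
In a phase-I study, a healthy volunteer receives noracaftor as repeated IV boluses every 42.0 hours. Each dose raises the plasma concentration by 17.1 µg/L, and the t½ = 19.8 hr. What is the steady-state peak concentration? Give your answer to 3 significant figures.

22.2 µg/L

k = ln 2 / 19.8 = 0.03501 hr⁻¹
Fraction remaining after one interval: e^(−kτ) = e^(−0.03501 × 42.0) = 0.2299
R = 1 / (1 − 0.2299) = 1.298
Css,max = 17.1 × 1.298 ≈ 22.2 µg/L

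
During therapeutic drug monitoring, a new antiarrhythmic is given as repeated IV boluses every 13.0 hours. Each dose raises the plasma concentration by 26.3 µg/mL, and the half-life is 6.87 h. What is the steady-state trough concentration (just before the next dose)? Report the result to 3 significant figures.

k = ln 2 / 6.87 = 0.1009 h⁻¹
Fraction remaining after one interval: e^(−kτ) = e^(−0.1009 × 13.0) = 0.2694
R = 1 / (1 − 0.2694) = 1.369
Css,max = 26.3 × 1.369 = 36.00 µg/mL
Css,min = Css,max × e^(−kτ) = 36.00 × 0.2694 ≈ 9.70 µg/mL

9.70 µg/mL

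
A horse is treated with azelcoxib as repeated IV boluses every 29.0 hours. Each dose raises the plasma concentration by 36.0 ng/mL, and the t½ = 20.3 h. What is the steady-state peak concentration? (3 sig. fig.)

57.3 ng/mL

k = ln 2 / 20.3 = 0.03415 h⁻¹
Fraction remaining after one interval: e^(−kτ) = e^(−0.03415 × 29.0) = 0.3715
R = 1 / (1 − 0.3715) = 1.591
Css,max = 36.0 × 1.591 ≈ 57.3 ng/mL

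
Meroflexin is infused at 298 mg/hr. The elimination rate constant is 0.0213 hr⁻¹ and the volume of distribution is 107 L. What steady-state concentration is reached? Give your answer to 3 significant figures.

CL = k · V = 0.0213 × 107 = 2.279 L/hr
Css = rate / CL = 298 / 2.279 ≈ 131 µg/mL

131 µg/mL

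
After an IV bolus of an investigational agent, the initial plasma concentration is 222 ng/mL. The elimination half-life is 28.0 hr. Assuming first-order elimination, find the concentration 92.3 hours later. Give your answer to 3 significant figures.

k = ln 2 / 28.0 = 0.02476 hr⁻¹
92.3 hr is 3.296 half-lives, so C = 222 × (1/2)^3.296 = 222 × 0.1018 ≈ 22.6 ng/mL

22.6 ng/mL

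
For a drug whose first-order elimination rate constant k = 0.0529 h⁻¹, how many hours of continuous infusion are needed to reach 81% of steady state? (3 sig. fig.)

31.4 hours

f = 1 − e^(−kt)  ⇒  t = −ln(1 − f) / k
t = −ln(1 − 0.81) / 0.05290 = 1.661 / 0.05290 ≈ 31.4 hours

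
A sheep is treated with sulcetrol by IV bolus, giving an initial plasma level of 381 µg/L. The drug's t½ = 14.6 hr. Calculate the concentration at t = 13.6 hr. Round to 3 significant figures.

k = ln 2 / 14.6 = 0.04748 hr⁻¹
C(t) = C₀ e^(−kt) = 381 × e^(−0.04748 × 13.6) = 381 × e^(−0.6457) = 381 × 0.5243 ≈ 200 µg/L

200 µg/L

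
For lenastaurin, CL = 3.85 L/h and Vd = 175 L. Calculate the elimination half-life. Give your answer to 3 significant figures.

31.5 hours

k = CL / V = 3.85 / 175 = 0.02200 h⁻¹
t½ = ln 2 / k = ln 2 / 0.02200 ≈ 31.5 hours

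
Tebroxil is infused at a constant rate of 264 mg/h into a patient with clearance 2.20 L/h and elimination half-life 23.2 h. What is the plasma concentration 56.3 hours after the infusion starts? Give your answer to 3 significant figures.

97.7 mg/L

Css = rate / CL = 264 / 2.20 = 120.0 mg/L
k = ln 2 / 23.2 = 0.02988 h⁻¹
C(t) = Css (1 − e^(−kt)) = 120.0 × (1 − e^(−1.682)) = 120.0 × 0.8140 ≈ 97.7 mg/L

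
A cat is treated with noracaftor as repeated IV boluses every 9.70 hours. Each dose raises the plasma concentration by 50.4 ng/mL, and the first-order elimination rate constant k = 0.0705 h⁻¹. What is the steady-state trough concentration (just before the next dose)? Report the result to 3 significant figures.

51.4 ng/mL

Fraction remaining after one interval: e^(−kτ) = e^(−0.07050 × 9.70) = 0.5047
R = 1 / (1 − 0.5047) = 2.019
Css,max = 50.4 × 2.019 = 101.8 ng/mL
Css,min = Css,max × e^(−kτ) = 101.8 × 0.5047 ≈ 51.4 ng/mL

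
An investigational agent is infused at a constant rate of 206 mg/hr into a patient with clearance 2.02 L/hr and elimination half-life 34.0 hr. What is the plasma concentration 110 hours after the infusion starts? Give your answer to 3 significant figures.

Css = rate / CL = 206 / 2.02 = 102.0 mg/L
k = ln 2 / 34.0 = 0.02039 hr⁻¹
C(t) = Css (1 − e^(−kt)) = 102.0 × (1 − e^(−2.243)) = 102.0 × 0.8938 ≈ 91.2 mg/L

91.2 mg/L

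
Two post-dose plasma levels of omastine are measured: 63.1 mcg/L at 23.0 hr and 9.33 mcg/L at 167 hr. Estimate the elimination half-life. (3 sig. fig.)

k = ln(C₁/C₂) / (t₂ − t₁) = ln(63.1/9.33) / (167 − 23.0)
  = 1.911 / 144.0 = 0.01327 hr⁻¹
t½ = ln 2 / k = ln 2 / 0.01327 ≈ 52.2 hours

52.2 hours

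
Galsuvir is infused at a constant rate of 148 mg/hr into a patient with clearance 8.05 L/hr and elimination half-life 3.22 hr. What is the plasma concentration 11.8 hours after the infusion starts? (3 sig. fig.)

16.9 mg/L

Css = rate / CL = 148 / 8.05 = 18.39 mg/L
k = ln 2 / 3.22 = 0.2153 hr⁻¹
C(t) = Css (1 − e^(−kt)) = 18.39 × (1 − e^(−2.540)) = 18.39 × 0.9211 ≈ 16.9 mg/L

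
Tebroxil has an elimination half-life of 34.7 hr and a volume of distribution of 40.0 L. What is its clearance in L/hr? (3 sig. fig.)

k = ln 2 / t½ = ln 2 / 34.7 = 0.01998 hr⁻¹
CL = k · V = 0.01998 × 40.0 ≈ 0.799 L/hr

0.799 L/hr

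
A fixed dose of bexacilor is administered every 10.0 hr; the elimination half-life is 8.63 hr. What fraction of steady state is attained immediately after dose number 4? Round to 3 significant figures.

0.960

k = ln 2 / 8.63 = 0.08032 hr⁻¹
f_n = 1 − e^(−nkτ) = 1 − e^(−4 × 0.08032 × 10.0) = 1 − e^(−3.213) = 1 − 0.04025 ≈ 0.960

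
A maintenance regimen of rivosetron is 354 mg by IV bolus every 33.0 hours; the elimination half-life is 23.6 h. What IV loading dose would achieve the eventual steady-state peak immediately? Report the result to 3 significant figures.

k = ln 2 / 23.6 = 0.02937 h⁻¹
Accumulation ratio R = 1 / (1 − e^(−kτ)) = 1 / (1 − e^(−0.02937×33.0)) = 1 / (1 − 0.3794) = 1.611
Loading dose = maintenance dose × R = 354 × 1.611 ≈ 570 mg

570 mg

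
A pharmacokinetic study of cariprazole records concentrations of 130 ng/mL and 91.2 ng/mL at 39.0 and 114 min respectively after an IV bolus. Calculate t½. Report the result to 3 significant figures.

k = ln(C₁/C₂) / (t₂ − t₁) = ln(130/91.2) / (114 − 39.0)
  = 0.3545 / 75.00 = 0.004726 min⁻¹
t½ = ln 2 / k = ln 2 / 0.004726 ≈ 147 minutes

147 minutes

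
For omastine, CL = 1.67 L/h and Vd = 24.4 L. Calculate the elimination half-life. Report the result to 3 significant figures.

k = CL / V = 1.67 / 24.4 = 0.06844 h⁻¹
t½ = ln 2 / k = ln 2 / 0.06844 ≈ 10.1 hours

10.1 hours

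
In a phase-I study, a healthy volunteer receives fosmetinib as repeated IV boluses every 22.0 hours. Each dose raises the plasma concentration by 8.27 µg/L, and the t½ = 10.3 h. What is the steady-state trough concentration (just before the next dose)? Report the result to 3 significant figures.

2.44 µg/L

k = ln 2 / 10.3 = 0.06730 h⁻¹
Fraction remaining after one interval: e^(−kτ) = e^(−0.06730 × 22.0) = 0.2275
R = 1 / (1 − 0.2275) = 1.295
Css,max = 8.27 × 1.295 = 10.71 µg/L
Css,min = Css,max × e^(−kτ) = 10.71 × 0.2275 ≈ 2.44 µg/L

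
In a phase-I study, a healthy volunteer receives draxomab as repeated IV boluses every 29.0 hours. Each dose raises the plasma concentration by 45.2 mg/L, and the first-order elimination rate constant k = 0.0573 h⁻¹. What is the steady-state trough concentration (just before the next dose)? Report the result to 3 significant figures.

Fraction remaining after one interval: e^(−kτ) = e^(−0.05730 × 29.0) = 0.1898
R = 1 / (1 − 0.1898) = 1.234
Css,max = 45.2 × 1.234 = 55.79 mg/L
Css,min = Css,max × e^(−kτ) = 55.79 × 0.1898 ≈ 10.6 mg/L

10.6 mg/L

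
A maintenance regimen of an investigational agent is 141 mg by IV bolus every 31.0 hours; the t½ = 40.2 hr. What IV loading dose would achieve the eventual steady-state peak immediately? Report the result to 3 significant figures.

341 mg

k = ln 2 / 40.2 = 0.01724 hr⁻¹
Accumulation ratio R = 1 / (1 − e^(−kτ)) = 1 / (1 − e^(−0.01724×31.0)) = 1 / (1 − 0.5860) = 2.415
Loading dose = maintenance dose × R = 141 × 2.415 ≈ 341 mg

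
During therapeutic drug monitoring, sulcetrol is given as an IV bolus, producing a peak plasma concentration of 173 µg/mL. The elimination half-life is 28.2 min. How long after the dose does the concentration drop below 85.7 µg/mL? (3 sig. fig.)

28.6 minutes

k = ln 2 / 28.2 = 0.02458 min⁻¹
C(t) = C₀ e^(−kt)  ⇒  t = ln(C₀/C) / k
t = ln(173/85.7) / 0.02458 = 0.7024 / 0.02458 ≈ 28.6 minutes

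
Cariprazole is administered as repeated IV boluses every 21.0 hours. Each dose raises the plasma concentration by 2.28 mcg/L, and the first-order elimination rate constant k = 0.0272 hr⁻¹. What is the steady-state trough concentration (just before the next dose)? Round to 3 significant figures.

Fraction remaining after one interval: e^(−kτ) = e^(−0.02720 × 21.0) = 0.5648
R = 1 / (1 − 0.5648) = 2.298
Css,max = 2.28 × 2.298 = 5.240 mcg/L
Css,min = Css,max × e^(−kτ) = 5.240 × 0.5648 ≈ 2.96 mcg/L

2.96 mcg/L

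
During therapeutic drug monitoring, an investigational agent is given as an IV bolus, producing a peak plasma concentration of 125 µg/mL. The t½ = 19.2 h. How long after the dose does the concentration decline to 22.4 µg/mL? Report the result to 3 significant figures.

47.6 hours

k = ln 2 / 19.2 = 0.03610 h⁻¹
C(t) = C₀ e^(−kt)  ⇒  t = ln(C₀/C) / k
t = ln(125/22.4) / 0.03610 = 1.719 / 0.03610 ≈ 47.6 hours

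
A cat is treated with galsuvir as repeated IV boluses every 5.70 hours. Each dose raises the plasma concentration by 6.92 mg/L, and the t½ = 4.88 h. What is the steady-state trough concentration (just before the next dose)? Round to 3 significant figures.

k = ln 2 / 4.88 = 0.1420 h⁻¹
Fraction remaining after one interval: e^(−kτ) = e^(−0.1420 × 5.70) = 0.4450
R = 1 / (1 − 0.4450) = 1.802
Css,max = 6.92 × 1.802 = 12.47 mg/L
Css,min = Css,max × e^(−kτ) = 12.47 × 0.4450 ≈ 5.55 mg/L

5.55 mg/L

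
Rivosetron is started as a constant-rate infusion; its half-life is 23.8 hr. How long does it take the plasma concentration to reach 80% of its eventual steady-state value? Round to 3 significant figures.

55.3 hours

k = ln 2 / 23.8 = 0.02912 hr⁻¹
f = 1 − e^(−kt)  ⇒  t = −ln(1 − f) / k
t = −ln(1 − 0.8) / 0.02912 = 1.609 / 0.02912 ≈ 55.3 hours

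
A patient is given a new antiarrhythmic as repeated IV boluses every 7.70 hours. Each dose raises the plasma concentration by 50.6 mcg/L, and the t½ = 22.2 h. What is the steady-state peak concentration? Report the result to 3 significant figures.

k = ln 2 / 22.2 = 0.03122 h⁻¹
Fraction remaining after one interval: e^(−kτ) = e^(−0.03122 × 7.70) = 0.7863
R = 1 / (1 − 0.7863) = 4.679
Css,max = 50.6 × 4.679 ≈ 237 mcg/L

237 mcg/L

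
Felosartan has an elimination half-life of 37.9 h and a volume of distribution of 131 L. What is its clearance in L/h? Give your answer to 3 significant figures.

2.40 L/h

k = ln 2 / t½ = ln 2 / 37.9 = 0.01829 h⁻¹
CL = k · V = 0.01829 × 131 ≈ 2.40 L/h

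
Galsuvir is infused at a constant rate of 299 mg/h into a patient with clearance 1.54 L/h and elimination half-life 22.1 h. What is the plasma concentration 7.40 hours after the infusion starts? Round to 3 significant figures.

Css = rate / CL = 299 / 1.54 = 194.2 µg/mL
k = ln 2 / 22.1 = 0.03136 h⁻¹
C(t) = Css (1 − e^(−kt)) = 194.2 × (1 − e^(−0.2321)) = 194.2 × 0.2071 ≈ 40.2 µg/mL

40.2 µg/mL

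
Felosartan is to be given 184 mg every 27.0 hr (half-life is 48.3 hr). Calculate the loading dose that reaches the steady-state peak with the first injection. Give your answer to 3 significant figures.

573 mg

k = ln 2 / 48.3 = 0.01435 hr⁻¹
Accumulation ratio R = 1 / (1 − e^(−kτ)) = 1 / (1 − e^(−0.01435×27.0)) = 1 / (1 − 0.6788) = 3.113
Loading dose = maintenance dose × R = 184 × 3.113 ≈ 573 mg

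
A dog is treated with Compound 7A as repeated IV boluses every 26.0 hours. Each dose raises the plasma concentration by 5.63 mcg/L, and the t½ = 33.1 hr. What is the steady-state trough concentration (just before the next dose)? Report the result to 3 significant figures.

k = ln 2 / 33.1 = 0.02094 hr⁻¹
Fraction remaining after one interval: e^(−kτ) = e^(−0.02094 × 26.0) = 0.5802
R = 1 / (1 − 0.5802) = 2.382
Css,max = 5.63 × 2.382 = 13.41 mcg/L
Css,min = Css,max × e^(−kτ) = 13.41 × 0.5802 ≈ 7.78 mcg/L

7.78 mcg/L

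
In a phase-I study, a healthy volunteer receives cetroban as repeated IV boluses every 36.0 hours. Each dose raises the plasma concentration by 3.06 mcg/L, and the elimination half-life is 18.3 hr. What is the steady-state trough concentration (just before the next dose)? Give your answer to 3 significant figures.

1.05 mcg/L

k = ln 2 / 18.3 = 0.03788 hr⁻¹
Fraction remaining after one interval: e^(−kτ) = e^(−0.03788 × 36.0) = 0.2557
R = 1 / (1 − 0.2557) = 1.344
Css,max = 3.06 × 1.344 = 4.112 mcg/L
Css,min = Css,max × e^(−kτ) = 4.112 × 0.2557 ≈ 1.05 mcg/L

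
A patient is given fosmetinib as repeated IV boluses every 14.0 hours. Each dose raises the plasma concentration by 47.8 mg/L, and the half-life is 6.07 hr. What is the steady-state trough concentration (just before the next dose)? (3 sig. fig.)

k = ln 2 / 6.07 = 0.1142 hr⁻¹
Fraction remaining after one interval: e^(−kτ) = e^(−0.1142 × 14.0) = 0.2022
R = 1 / (1 − 0.2022) = 1.253
Css,max = 47.8 × 1.253 = 59.91 mg/L
Css,min = Css,max × e^(−kτ) = 59.91 × 0.2022 ≈ 12.1 mg/L

12.1 mg/L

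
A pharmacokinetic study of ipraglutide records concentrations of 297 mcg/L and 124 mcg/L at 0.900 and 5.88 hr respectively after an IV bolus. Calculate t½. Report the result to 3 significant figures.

3.95 hours

k = ln(C₁/C₂) / (t₂ − t₁) = ln(297/124) / (5.88 − 0.900)
  = 0.8735 / 4.980 = 0.1754 hr⁻¹
t½ = ln 2 / k = ln 2 / 0.1754 ≈ 3.95 hours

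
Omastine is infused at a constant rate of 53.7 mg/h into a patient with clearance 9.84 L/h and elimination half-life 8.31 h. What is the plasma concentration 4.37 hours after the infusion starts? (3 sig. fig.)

Css = rate / CL = 53.7 / 9.84 = 5.457 µg/mL
k = ln 2 / 8.31 = 0.08341 h⁻¹
C(t) = Css (1 − e^(−kt)) = 5.457 × (1 − e^(−0.3645)) = 5.457 × 0.3055 ≈ 1.67 µg/mL

1.67 µg/mL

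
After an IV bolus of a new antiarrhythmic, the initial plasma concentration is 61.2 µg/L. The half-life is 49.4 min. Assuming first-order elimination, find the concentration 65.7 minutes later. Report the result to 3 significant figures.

k = ln 2 / 49.4 = 0.01403 min⁻¹
65.7 min is 1.330 half-lives, so C = 61.2 × (1/2)^1.330 = 61.2 × 0.3978 ≈ 24.3 µg/L

24.3 µg/L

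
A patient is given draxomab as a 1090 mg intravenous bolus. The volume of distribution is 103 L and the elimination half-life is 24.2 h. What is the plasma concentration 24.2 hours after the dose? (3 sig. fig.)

C₀ = dose / V = 1090 / 103 = 10.58 µg/mL
k = ln 2 / 24.2 = 0.02864 h⁻¹
C(t) = C₀ e^(−kt) = 10.58 × e^(−0.02864 × 24.2) = 10.58 × e^(−0.6931) = 10.58 × 0.5000 ≈ 5.29 µg/mL

5.29 µg/mL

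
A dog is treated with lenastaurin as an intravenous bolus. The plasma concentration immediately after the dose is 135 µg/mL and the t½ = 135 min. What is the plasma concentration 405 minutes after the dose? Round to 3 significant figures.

16.9 µg/mL

k = ln 2 / 135 = 0.005134 min⁻¹
C(t) = C₀ e^(−kt) = 135 × e^(−0.005134 × 405) = 135 × e^(−2.079) = 135 × 0.1250 ≈ 16.9 µg/mL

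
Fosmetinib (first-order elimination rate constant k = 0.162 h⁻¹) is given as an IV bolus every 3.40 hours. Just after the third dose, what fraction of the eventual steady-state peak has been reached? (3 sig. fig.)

f_n = 1 − e^(−nkτ) = 1 − e^(−3 × 0.1620 × 3.40) = 1 − e^(−1.652) = 1 − 0.1916 ≈ 0.808

0.808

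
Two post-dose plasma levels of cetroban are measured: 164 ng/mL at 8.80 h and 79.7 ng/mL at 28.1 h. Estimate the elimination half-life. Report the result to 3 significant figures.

k = ln(C₁/C₂) / (t₂ − t₁) = ln(164/79.7) / (28.1 − 8.80)
  = 0.7216 / 19.30 = 0.03739 h⁻¹
t½ = ln 2 / k = ln 2 / 0.03739 ≈ 18.5 hours

18.5 hours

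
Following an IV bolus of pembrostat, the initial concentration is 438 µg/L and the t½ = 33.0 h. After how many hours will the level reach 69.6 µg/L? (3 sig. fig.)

k = ln 2 / 33.0 = 0.02100 h⁻¹
C(t) = C₀ e^(−kt)  ⇒  t = ln(C₀/C) / k
t = ln(438/69.6) / 0.02100 = 1.839 / 0.02100 ≈ 87.6 hours

87.6 hours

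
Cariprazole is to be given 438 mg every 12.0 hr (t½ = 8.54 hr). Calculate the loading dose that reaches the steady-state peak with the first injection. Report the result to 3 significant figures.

k = ln 2 / 8.54 = 0.08116 hr⁻¹
Accumulation ratio R = 1 / (1 − e^(−kτ)) = 1 / (1 − e^(−0.08116×12.0)) = 1 / (1 − 0.3776) = 1.607
Loading dose = maintenance dose × R = 438 × 1.607 ≈ 704 mg

704 mg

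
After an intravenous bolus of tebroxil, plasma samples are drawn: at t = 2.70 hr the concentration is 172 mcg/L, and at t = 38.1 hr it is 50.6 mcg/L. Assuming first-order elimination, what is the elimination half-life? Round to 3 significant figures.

20.1 hours

k = ln(C₁/C₂) / (t₂ − t₁) = ln(172/50.6) / (38.1 − 2.70)
  = 1.224 / 35.40 = 0.03456 hr⁻¹
t½ = ln 2 / k = ln 2 / 0.03456 ≈ 20.1 hours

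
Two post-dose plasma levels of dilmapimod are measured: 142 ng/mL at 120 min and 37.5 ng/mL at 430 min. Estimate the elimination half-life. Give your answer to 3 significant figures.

k = ln(C₁/C₂) / (t₂ − t₁) = ln(142/37.5) / (430 − 120)
  = 1.331 / 310.0 = 0.004295 min⁻¹
t½ = ln 2 / k = ln 2 / 0.004295 ≈ 161 minutes

161 minutes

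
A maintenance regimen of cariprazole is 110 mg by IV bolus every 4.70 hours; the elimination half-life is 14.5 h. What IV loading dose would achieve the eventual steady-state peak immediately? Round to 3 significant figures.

547 mg

k = ln 2 / 14.5 = 0.04780 h⁻¹
Accumulation ratio R = 1 / (1 − e^(−kτ)) = 1 / (1 − e^(−0.04780×4.70)) = 1 / (1 − 0.7988) = 4.970
Loading dose = maintenance dose × R = 110 × 4.970 ≈ 547 mg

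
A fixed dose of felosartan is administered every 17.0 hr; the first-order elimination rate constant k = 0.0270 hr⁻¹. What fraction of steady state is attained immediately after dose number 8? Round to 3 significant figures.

f_n = 1 − e^(−nkτ) = 1 − e^(−8 × 0.02700 × 17.0) = 1 − e^(−3.672) = 1 − 0.02543 ≈ 0.975

0.975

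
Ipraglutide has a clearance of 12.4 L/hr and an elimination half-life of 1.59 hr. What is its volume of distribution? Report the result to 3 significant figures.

28.4 L

k = ln 2 / t½ = ln 2 / 1.59 = 0.4359 hr⁻¹
V = CL / k = 12.4 / 0.4359 ≈ 28.4 L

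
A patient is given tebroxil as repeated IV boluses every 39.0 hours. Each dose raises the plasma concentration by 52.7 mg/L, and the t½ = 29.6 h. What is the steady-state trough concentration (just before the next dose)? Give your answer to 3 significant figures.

35.3 mg/L

k = ln 2 / 29.6 = 0.02342 h⁻¹
Fraction remaining after one interval: e^(−kτ) = e^(−0.02342 × 39.0) = 0.4012
R = 1 / (1 − 0.4012) = 1.670
Css,max = 52.7 × 1.670 = 88.01 mg/L
Css,min = Css,max × e^(−kτ) = 88.01 × 0.4012 ≈ 35.3 mg/L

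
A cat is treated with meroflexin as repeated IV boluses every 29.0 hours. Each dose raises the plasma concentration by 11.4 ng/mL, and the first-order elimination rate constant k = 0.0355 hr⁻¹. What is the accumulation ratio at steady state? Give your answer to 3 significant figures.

Fraction remaining after one interval: e^(−kτ) = e^(−0.03550 × 29.0) = 0.3572
R = 1 / (1 − 0.3572) = 1 / 0.6428 ≈ 1.56

1.56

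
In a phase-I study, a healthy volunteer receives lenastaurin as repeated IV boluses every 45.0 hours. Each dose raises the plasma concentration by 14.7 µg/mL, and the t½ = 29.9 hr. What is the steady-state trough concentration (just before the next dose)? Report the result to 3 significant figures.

k = ln 2 / 29.9 = 0.02318 hr⁻¹
Fraction remaining after one interval: e^(−kτ) = e^(−0.02318 × 45.0) = 0.3523
R = 1 / (1 − 0.3523) = 1.544
Css,max = 14.7 × 1.544 = 22.70 µg/mL
Css,min = Css,max × e^(−kτ) = 22.70 × 0.3523 ≈ 8.00 µg/mL

8.00 µg/mL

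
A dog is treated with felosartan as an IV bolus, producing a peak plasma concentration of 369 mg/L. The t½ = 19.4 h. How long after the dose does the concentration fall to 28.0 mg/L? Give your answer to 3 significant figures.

72.2 hours

k = ln 2 / 19.4 = 0.03573 h⁻¹
C(t) = C₀ e^(−kt)  ⇒  t = ln(C₀/C) / k
t = ln(369/28.0) / 0.03573 = 2.579 / 0.03573 ≈ 72.2 hours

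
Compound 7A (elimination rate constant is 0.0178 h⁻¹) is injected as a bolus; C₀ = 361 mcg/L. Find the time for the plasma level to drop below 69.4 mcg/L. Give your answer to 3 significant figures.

92.6 hours

C(t) = C₀ e^(−kt)  ⇒  t = ln(C₀/C) / k
t = ln(361/69.4) / 0.01780 = 1.649 / 0.01780 ≈ 92.6 hours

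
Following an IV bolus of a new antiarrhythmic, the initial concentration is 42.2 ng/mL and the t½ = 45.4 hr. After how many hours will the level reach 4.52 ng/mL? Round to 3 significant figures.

k = ln 2 / 45.4 = 0.01527 hr⁻¹
C(t) = C₀ e^(−kt)  ⇒  t = ln(C₀/C) / k
t = ln(42.2/4.52) / 0.01527 = 2.234 / 0.01527 ≈ 146 hours

146 hours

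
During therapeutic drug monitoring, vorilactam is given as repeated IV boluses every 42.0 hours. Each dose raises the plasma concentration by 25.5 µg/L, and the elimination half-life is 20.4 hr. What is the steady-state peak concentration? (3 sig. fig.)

33.6 µg/L

k = ln 2 / 20.4 = 0.03398 hr⁻¹
Fraction remaining after one interval: e^(−kτ) = e^(−0.03398 × 42.0) = 0.2400
R = 1 / (1 − 0.2400) = 1.316
Css,max = 25.5 × 1.316 ≈ 33.6 µg/L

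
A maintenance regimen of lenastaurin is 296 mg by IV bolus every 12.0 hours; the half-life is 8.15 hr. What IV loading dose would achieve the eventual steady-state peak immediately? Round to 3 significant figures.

463 mg

k = ln 2 / 8.15 = 0.08505 hr⁻¹
Accumulation ratio R = 1 / (1 − e^(−kτ)) = 1 / (1 − e^(−0.08505×12.0)) = 1 / (1 − 0.3604) = 1.563
Loading dose = maintenance dose × R = 296 × 1.563 ≈ 463 mg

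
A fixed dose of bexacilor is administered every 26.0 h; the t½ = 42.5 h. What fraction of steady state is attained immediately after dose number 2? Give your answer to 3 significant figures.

k = ln 2 / 42.5 = 0.01631 h⁻¹
f_n = 1 − e^(−nkτ) = 1 − e^(−2 × 0.01631 × 26.0) = 1 − e^(−0.8481) = 1 − 0.4282 ≈ 0.572

0.572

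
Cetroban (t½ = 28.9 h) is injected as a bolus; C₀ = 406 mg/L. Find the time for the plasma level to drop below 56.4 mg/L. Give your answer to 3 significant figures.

82.3 hours

k = ln 2 / 28.9 = 0.02398 h⁻¹
C(t) = C₀ e^(−kt)  ⇒  t = ln(C₀/C) / k
t = ln(406/56.4) / 0.02398 = 1.974 / 0.02398 ≈ 82.3 hours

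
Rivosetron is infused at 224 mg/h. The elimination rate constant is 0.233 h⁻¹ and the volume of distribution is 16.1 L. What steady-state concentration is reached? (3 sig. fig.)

59.7 mg/L

CL = k · V = 0.233 × 16.1 = 3.751 L/h
Css = rate / CL = 224 / 3.751 ≈ 59.7 mg/L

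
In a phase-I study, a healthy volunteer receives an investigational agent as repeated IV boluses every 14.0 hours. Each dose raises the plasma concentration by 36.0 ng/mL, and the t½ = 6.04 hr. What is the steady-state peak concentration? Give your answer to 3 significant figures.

k = ln 2 / 6.04 = 0.1148 hr⁻¹
Fraction remaining after one interval: e^(−kτ) = e^(−0.1148 × 14.0) = 0.2006
R = 1 / (1 − 0.2006) = 1.251
Css,max = 36.0 × 1.251 ≈ 45.0 ng/mL

45.0 ng/mL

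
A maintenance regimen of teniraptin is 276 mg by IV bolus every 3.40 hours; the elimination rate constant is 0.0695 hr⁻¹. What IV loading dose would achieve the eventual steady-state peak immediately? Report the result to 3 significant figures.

1310 mg

Accumulation ratio R = 1 / (1 − e^(−kτ)) = 1 / (1 − e^(−0.06950×3.40)) = 1 / (1 − 0.7895) = 4.752
Loading dose = maintenance dose × R = 276 × 4.752 ≈ 1310 mg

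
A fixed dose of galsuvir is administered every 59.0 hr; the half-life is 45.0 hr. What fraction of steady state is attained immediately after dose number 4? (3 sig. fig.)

k = ln 2 / 45.0 = 0.01540 hr⁻¹
f_n = 1 − e^(−nkτ) = 1 − e^(−4 × 0.01540 × 59.0) = 1 − e^(−3.635) = 1 − 0.02638 ≈ 0.974

0.974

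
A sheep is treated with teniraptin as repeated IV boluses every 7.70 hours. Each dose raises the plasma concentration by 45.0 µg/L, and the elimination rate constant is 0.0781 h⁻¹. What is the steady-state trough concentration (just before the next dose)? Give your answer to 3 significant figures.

54.6 µg/L

Fraction remaining after one interval: e^(−kτ) = e^(−0.07810 × 7.70) = 0.5481
R = 1 / (1 − 0.5481) = 2.213
Css,max = 45.0 × 2.213 = 99.57 µg/L
Css,min = Css,max × e^(−kτ) = 99.57 × 0.5481 ≈ 54.6 µg/L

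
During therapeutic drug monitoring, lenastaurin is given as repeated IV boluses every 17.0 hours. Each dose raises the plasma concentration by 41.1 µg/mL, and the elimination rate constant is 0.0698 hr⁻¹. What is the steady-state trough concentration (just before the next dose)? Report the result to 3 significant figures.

Fraction remaining after one interval: e^(−kτ) = e^(−0.06980 × 17.0) = 0.3053
R = 1 / (1 − 0.3053) = 1.439
Css,max = 41.1 × 1.439 = 59.16 µg/mL
Css,min = Css,max × e^(−kτ) = 59.16 × 0.3053 ≈ 18.1 µg/mL

18.1 µg/mL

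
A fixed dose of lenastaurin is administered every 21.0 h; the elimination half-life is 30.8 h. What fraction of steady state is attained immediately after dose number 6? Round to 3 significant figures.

0.941

k = ln 2 / 30.8 = 0.02250 h⁻¹
f_n = 1 − e^(−nkτ) = 1 − e^(−6 × 0.02250 × 21.0) = 1 − e^(−2.836) = 1 − 0.05868 ≈ 0.941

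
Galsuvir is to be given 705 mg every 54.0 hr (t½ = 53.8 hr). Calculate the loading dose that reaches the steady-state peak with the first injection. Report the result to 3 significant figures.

1410 mg

k = ln 2 / 53.8 = 0.01288 hr⁻¹
Accumulation ratio R = 1 / (1 − e^(−kτ)) = 1 / (1 − e^(−0.01288×54.0)) = 1 / (1 − 0.4987) = 1.995
Loading dose = maintenance dose × R = 705 × 1.995 ≈ 1410 mg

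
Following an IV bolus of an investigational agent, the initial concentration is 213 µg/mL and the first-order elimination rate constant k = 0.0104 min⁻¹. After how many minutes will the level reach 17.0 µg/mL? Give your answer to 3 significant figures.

C(t) = C₀ e^(−kt)  ⇒  t = ln(C₀/C) / k
t = ln(213/17.0) / 0.01040 = 2.528 / 0.01040 ≈ 243 minutes

243 minutes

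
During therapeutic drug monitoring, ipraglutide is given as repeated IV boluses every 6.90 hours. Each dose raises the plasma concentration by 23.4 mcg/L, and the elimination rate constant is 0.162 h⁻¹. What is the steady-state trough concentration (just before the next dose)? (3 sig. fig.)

Fraction remaining after one interval: e^(−kτ) = e^(−0.1620 × 6.90) = 0.3270
R = 1 / (1 − 0.3270) = 1.486
Css,max = 23.4 × 1.486 = 34.77 mcg/L
Css,min = Css,max × e^(−kτ) = 34.77 × 0.3270 ≈ 11.4 mcg/L

11.4 mcg/L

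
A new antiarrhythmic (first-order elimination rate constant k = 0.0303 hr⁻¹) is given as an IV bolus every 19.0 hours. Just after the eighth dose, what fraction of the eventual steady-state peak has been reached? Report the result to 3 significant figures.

0.990

f_n = 1 − e^(−nkτ) = 1 − e^(−8 × 0.03030 × 19.0) = 1 − e^(−4.606) = 1 − 0.009996 ≈ 0.990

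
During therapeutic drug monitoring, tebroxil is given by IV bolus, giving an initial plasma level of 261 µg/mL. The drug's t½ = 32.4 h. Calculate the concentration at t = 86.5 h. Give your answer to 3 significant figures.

k = ln 2 / 32.4 = 0.02139 h⁻¹
86.5 h is 2.670 half-lives, so C = 261 × (1/2)^2.670 = 261 × 0.1572 ≈ 41.0 µg/mL

41.0 µg/mL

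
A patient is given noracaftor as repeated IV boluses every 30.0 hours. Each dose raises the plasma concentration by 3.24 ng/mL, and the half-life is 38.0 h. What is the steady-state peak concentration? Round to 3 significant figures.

7.69 ng/mL

k = ln 2 / 38.0 = 0.01824 h⁻¹
Fraction remaining after one interval: e^(−kτ) = e^(−0.01824 × 30.0) = 0.5786
R = 1 / (1 − 0.5786) = 2.373
Css,max = 3.24 × 2.373 ≈ 7.69 ng/mL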